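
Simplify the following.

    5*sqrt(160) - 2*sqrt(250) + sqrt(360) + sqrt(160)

5*sqrt(160) = 20*sqrt(10); 2*sqrt(250) = 10*sqrt(10); sqrt(360) = 6*sqrt(10); sqrt(160) = 4*sqrt(10)
Combine: (20 - 10 + 6 + 4)·sqrt(10) = 20*sqrt(10)

20*sqrt(10)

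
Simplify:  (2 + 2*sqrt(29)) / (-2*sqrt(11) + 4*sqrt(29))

Multiply numerator and denominator by 2*sqrt(11) + 4*sqrt(29).
Denominator becomes 420; numerator becomes 4*sqrt(11) + 8*sqrt(29) + 4*sqrt(319) + 232.

(sqrt(11) + 2*sqrt(29) + sqrt(319) + 58)/105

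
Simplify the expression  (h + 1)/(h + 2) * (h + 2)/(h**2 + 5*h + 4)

Factor: h**2 + 5*h + 4 = (h + 1)*(h + 4)
Cancel the common factors (h + 2), (h + 1).

1/(h + 4)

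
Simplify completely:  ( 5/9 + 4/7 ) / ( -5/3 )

-71/105

Numerator: 5/9 + 4/7 = 71/63
Denominator: -5/3 = -5/3
Divide: (71/63) · (-3/5) = -71/105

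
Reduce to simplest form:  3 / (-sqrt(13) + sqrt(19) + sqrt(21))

Group as (sqrt(19) + sqrt(21)) - sqrt(13); multiply by (sqrt(19) + sqrt(21)) + sqrt(13), then rationalise the remaining surd.

(-27*sqrt(13) + 11*sqrt(21) + 15*sqrt(19) + 2*sqrt(5187))/289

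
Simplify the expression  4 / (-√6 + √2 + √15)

Group as (√2 + √15) - √6; multiply by (√2 + √15) + √6, then rationalise the remaining surd.

-76*√2 - 48*√5 + 44*√6 + 28*√15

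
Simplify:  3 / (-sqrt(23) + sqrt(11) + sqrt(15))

(-3*sqrt(23) + 19*sqrt(15) + 27*sqrt(11) + 2*sqrt(3795))/217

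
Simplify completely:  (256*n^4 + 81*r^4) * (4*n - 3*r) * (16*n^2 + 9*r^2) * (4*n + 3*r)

65536*n^8 - 6561*r^8

Telescope via difference of squares: ((4*n)+(3*r))((4*n)-(3*r)) = 16*n^2 - 9*r^2, then repeat with the next factor.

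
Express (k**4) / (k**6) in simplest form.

k**(-2)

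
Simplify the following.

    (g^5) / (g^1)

Quotient: g^4

g^4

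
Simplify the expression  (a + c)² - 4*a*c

(a - c)²

After expansion: a² - 2*a*c + c² — a perfect-square trinomial.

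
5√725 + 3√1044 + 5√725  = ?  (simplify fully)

68*√29

5√725 = 25*√29; 3√1044 = 18*√29; 5√725 = 25*√29
Combine: (25 + 18 + 25)·√29 = 68*√29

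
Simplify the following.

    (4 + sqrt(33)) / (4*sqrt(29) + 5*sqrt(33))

(-4*sqrt(957) - 16*sqrt(29) + 20*sqrt(33) + 165)/361

Multiply numerator and denominator by -4*sqrt(29) + 5*sqrt(33).
Denominator becomes 361; numerator becomes -4*sqrt(957) - 16*sqrt(29) + 20*sqrt(33) + 165.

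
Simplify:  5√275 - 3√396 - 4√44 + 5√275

5√275 = 25*√11; 3√396 = 18*√11; 4√44 = 8*√11; 5√275 = 25*√11
Combine: (25 - 18 - 8 + 25)·√11 = 24*√11

24*√11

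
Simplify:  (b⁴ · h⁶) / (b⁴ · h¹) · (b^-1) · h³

h⁸/b

Quotient: h⁵
Multiply by (b^-1) · h³: add exponents.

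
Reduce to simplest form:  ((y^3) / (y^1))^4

y^8

Inside the bracket: y^2
Raise to the power 4: y^8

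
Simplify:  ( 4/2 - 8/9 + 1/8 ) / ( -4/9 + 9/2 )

Numerator: 4/2 - 8/9 + 1/8 = 89/72
Denominator: -4/9 + 9/2 = 73/18
Divide: (89/72) · (18/73) = 89/292

89/292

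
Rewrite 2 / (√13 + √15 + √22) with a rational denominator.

Group as (√13 + √22) + √15; multiply by (√13 + √22) - √15, then rationalise the remaining surd.

(-√4290 + 3*√22 + 10*√15 + 12*√13)/186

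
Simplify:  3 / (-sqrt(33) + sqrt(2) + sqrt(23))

Group as (sqrt(2) + sqrt(23)) - sqrt(33); multiply by (sqrt(2) + sqrt(23)) + sqrt(33), then rationalise the remaining surd.

(4*sqrt(33) + 6*sqrt(23) + 27*sqrt(2) + sqrt(1518))/20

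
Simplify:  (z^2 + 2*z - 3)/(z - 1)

z + 3

Factor: z^2 + 2*z - 3 = (z - 1)*(z + 3)
Cancel the common factor (z - 1).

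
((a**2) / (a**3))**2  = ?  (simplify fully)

Inside the bracket: (a**-1)
Raise to the power 2: (a**-2)

a**(-2)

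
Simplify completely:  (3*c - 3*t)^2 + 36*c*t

9*(c + t)^2

Expanding gives 9*c^2 + 18*c*t + 9*t^2, a perfect square.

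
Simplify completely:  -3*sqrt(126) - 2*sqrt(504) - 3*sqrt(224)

-33*sqrt(14)

3*sqrt(126) = 9*sqrt(14); 2*sqrt(504) = 12*sqrt(14); 3*sqrt(224) = 12*sqrt(14)
Combine: (-9 - 12 - 12)·sqrt(14) = -33*sqrt(14)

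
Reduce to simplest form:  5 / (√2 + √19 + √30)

(-20*√285 - 45*√30 + 65*√19 + 235*√2)/71

Group as (√19 + √30) + √2; multiply by (√19 + √30) - √2, then rationalise the remaining surd.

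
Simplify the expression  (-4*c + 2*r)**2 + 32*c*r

Expanding gives 16*c**2 + 16*c*r + 4*r**2, a perfect square.

4*(2*c + r)**2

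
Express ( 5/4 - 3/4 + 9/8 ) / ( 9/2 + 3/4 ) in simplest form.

Numerator: 5/4 - 3/4 + 9/8 = 13/8
Denominator: 9/2 + 3/4 = 21/4
Divide: (13/8) · (4/21) = 13/42

13/42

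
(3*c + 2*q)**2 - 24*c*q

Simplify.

(3*c - 2*q)**2

After expansion: 9*c**2 - 12*c*q + 4*q**2 — a perfect-square trinomial.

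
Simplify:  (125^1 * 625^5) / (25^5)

125^1 = 5^3; 625^5 = 5^20; 25^5 = 5^10
Combine exponents: 5^13

5^13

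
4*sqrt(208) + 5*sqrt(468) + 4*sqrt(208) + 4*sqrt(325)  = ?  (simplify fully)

4*sqrt(208) = 16*sqrt(13); 5*sqrt(468) = 30*sqrt(13); 4*sqrt(208) = 16*sqrt(13); 4*sqrt(325) = 20*sqrt(13)
Combine: (16 + 30 + 16 + 20)·sqrt(13) = 82*sqrt(13)

82*sqrt(13)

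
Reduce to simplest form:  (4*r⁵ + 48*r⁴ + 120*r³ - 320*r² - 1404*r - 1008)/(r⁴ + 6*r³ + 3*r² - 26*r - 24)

Factor: 4*r⁵ + 48*r⁴ + 120*r³ - 320*r² - 1404*r - 1008 = 4·(r + 7)·(r + 4)·(r + 1)·(r + 3)·(r - 3);  r⁴ + 6*r³ + 3*r² - 26*r - 24 = (r + 3)·(r + 4)·(r + 1)·(r - 2)
Cancel the common factors (r + 1), (r + 4), (r + 3).

(4*r² + 16*r - 84)/(r - 2)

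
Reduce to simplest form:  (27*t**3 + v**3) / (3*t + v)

Apply the sum-of-cubes factorisation and cancel (3*t + v).

9*t**2 - 3*t*v + v**2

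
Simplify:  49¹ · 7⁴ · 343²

7^12

49¹ = 7^2; 7⁴ = 7^4; 343² = 7^6
Combine exponents: 7^12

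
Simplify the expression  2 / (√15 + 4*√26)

(-2*√15 + 8*√26)/401

Multiply numerator and denominator by -4*√26 + √15.
Denominator becomes -401; numerator becomes -8*√26 + 2*√15.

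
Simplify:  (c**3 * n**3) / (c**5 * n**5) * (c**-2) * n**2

c**(-4)

Quotient: (c**-2) * (n**-2)
Multiply by (c**-2) * n**2: add exponents.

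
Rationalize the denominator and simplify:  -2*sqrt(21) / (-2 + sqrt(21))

(-42 - 4*sqrt(21))/17

Multiply numerator and denominator by -sqrt(21) - 2.
Denominator becomes -17; numerator becomes 4*sqrt(21) + 42.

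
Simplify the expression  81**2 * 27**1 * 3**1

3**12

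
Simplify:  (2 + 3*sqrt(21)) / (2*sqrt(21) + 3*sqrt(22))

(-126 - 4*sqrt(21) + 6*sqrt(22) + 9*sqrt(462))/114

Multiply numerator and denominator by -3*sqrt(22) + 2*sqrt(21).
Denominator becomes -114; numerator becomes -9*sqrt(462) - 6*sqrt(22) + 4*sqrt(21) + 126.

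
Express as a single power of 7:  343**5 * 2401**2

7**23

343**5 = 7**15; 2401**2 = 7**8
Combine exponents: 7**23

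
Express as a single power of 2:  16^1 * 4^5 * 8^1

2^17

16^1 = 2^4; 4^5 = 2^10; 8^1 = 2^3
Combine exponents: 2^17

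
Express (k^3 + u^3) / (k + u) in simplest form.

k^2 - k*u + u^2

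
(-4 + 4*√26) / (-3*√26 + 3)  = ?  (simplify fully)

-4/3

Multiply numerator and denominator by 3 + 3*√26.
Denominator becomes -225; numerator becomes 300.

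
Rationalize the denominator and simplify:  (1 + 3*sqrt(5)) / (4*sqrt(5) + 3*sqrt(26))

Multiply numerator and denominator by -3*sqrt(26) + 4*sqrt(5).
Denominator becomes -154; numerator becomes -9*sqrt(130) - 3*sqrt(26) + 4*sqrt(5) + 60.

(-60 - 4*sqrt(5) + 3*sqrt(26) + 9*sqrt(130))/154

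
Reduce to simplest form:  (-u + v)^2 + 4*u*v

Expand the square and combine the 4*u*v term.

(u + v)^2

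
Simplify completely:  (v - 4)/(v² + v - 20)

1/(v + 5)

Factor: v² + v - 20 = (v - 4)·(v + 5)
Cancel the common factor (v - 4).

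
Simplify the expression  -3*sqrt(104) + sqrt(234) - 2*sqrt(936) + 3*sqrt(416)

-3*sqrt(26)

3*sqrt(104) = 6*sqrt(26); sqrt(234) = 3*sqrt(26); 2*sqrt(936) = 12*sqrt(26); 3*sqrt(416) = 12*sqrt(26)
Combine: (-6 + 3 - 12 + 12)·sqrt(26) = -3*sqrt(26)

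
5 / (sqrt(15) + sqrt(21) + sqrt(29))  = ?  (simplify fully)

(-30*sqrt(1015) + 35*sqrt(29) + 115*sqrt(21) + 175*sqrt(15))/1211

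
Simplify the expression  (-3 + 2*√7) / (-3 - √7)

Multiply numerator and denominator by -3 + √7.
Denominator becomes 2; numerator becomes -9*√7 + 23.

(-9*√7 + 23)/2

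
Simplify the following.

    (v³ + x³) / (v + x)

v² - v*x + x²

Apply the sum-of-cubes factorisation and cancel (v + x).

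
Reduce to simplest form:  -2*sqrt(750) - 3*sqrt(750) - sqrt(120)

2*sqrt(750) = 10*sqrt(30); 3*sqrt(750) = 15*sqrt(30); sqrt(120) = 2*sqrt(30)
Combine: (-10 - 15 - 2)·sqrt(30) = -27*sqrt(30)

-27*sqrt(30)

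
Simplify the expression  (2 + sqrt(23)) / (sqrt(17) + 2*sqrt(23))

(-sqrt(391) - 2*sqrt(17) + 4*sqrt(23) + 46)/75

Multiply numerator and denominator by -sqrt(17) + 2*sqrt(23).
Denominator becomes 75; numerator becomes -sqrt(391) - 2*sqrt(17) + 4*sqrt(23) + 46.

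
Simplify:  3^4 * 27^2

3^4 = 3^4; 27^2 = 3^6
Combine exponents: 3^10

3^10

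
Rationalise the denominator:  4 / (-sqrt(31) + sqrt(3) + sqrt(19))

Group as (sqrt(3) + sqrt(19)) - sqrt(31); multiply by (sqrt(3) + sqrt(19)) + sqrt(31), then rationalise the remaining surd.

(36*sqrt(31) + 60*sqrt(19) + 188*sqrt(3) + 8*sqrt(1767))/147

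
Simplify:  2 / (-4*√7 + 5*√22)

Multiply numerator and denominator by 4*√7 + 5*√22.
Denominator becomes 438; numerator becomes 8*√7 + 10*√22.

(4*√7 + 5*√22)/219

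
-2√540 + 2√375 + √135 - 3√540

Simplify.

-17*√15

2√540 = 12*√15; 2√375 = 10*√15; √135 = 3*√15; 3√540 = 18*√15
Combine: (-12 + 10 + 3 - 18)·√15 = -17*√15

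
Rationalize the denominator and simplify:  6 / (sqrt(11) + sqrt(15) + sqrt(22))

(-33*sqrt(30) + 6*sqrt(22) + 27*sqrt(15) + 39*sqrt(11))/161

Group as (sqrt(15) + sqrt(22)) + sqrt(11); multiply by (sqrt(15) + sqrt(22)) - sqrt(11), then rationalise the remaining surd.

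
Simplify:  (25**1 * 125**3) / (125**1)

25**1 = 5**2; 125**3 = 5**9; 125**1 = 5**3
Combine exponents: 5**8

5**8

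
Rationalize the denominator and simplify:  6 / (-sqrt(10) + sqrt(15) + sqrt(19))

(-12*sqrt(10) + 3*sqrt(19) + 7*sqrt(15) + 5*sqrt(114))/47

Group as (sqrt(15) + sqrt(19)) - sqrt(10); multiply by (sqrt(15) + sqrt(19)) + sqrt(10), then rationalise the remaining surd.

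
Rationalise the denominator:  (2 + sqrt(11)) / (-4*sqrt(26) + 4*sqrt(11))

Multiply numerator and denominator by 4*sqrt(11) + 4*sqrt(26).
Denominator becomes -240; numerator becomes 8*sqrt(11) + 8*sqrt(26) + 44 + 4*sqrt(286).

(-sqrt(286) - 11 - 2*sqrt(26) - 2*sqrt(11))/60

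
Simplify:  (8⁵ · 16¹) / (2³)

2^16

8⁵ = 2^15; 16¹ = 2^4; 2³ = 2^3
Combine exponents: 2^16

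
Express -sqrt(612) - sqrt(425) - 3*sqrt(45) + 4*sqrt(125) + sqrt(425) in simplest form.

sqrt(612) = 6*sqrt(17); sqrt(425) = 5*sqrt(17); 3*sqrt(45) = 9*sqrt(5); 4*sqrt(125) = 20*sqrt(5); sqrt(425) = 5*sqrt(17)

-6*sqrt(17) + 11*sqrt(5)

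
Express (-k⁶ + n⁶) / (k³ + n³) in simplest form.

Factor n^6 - k^6 and cancel (k³ + n³).

-k³ + n³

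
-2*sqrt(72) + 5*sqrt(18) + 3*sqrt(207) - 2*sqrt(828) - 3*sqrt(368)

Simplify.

-15*sqrt(23) + 3*sqrt(2)

2*sqrt(72) = 12*sqrt(2); 5*sqrt(18) = 15*sqrt(2); 3*sqrt(207) = 9*sqrt(23); 2*sqrt(828) = 12*sqrt(23); 3*sqrt(368) = 12*sqrt(23)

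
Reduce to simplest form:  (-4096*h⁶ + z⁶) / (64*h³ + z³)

-64*h³ + z³

-4096*h⁶ + z⁶ factors as (-4*h + z)*(4*h + z)*(16*h² - 4*h*z + z²)*(16*h² + 4*h*z + z²).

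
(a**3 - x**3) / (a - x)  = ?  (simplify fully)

a**2 + a*x + x**2

a**3 - x**3 = (a - x)(a**2 + a*x + x**2).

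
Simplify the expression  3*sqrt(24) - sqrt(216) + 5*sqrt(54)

3*sqrt(24) = 6*sqrt(6); sqrt(216) = 6*sqrt(6); 5*sqrt(54) = 15*sqrt(6)
Combine: (6 - 6 + 15)·sqrt(6) = 15*sqrt(6)

15*sqrt(6)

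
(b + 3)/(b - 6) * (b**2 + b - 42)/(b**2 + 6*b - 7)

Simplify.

(b + 3)/(b - 1)

Factor: b**2 + b - 42 = (b - 6)*(b + 7);  b**2 + 6*b - 7 = (b - 1)*(b + 7)
Cancel the common factors (b - 6), (b + 7).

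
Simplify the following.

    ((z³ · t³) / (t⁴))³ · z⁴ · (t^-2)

Inside the bracket: z³ · (t^-1)
Raise to the power 3: z⁹ · (t^-3)
Multiply by z⁴ · (t^-2): add exponents.

z^13/t⁵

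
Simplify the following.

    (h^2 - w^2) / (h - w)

h + w

h^2 - w^2 factors as -(-h + w)*(h + w).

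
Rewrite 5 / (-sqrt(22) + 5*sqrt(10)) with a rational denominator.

(5*sqrt(22) + 25*sqrt(10))/228

Multiply numerator and denominator by sqrt(22) + 5*sqrt(10).
Denominator becomes 228; numerator becomes 5*sqrt(22) + 25*sqrt(10).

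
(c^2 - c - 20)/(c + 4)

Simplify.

c - 5

Factor: c^2 - c - 20 = (c + 4)*(c - 5)
Cancel the common factor (c + 4).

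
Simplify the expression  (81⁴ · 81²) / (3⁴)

3^20

81⁴ = 3^16; 81² = 3^8; 3⁴ = 3^4
Combine exponents: 3^20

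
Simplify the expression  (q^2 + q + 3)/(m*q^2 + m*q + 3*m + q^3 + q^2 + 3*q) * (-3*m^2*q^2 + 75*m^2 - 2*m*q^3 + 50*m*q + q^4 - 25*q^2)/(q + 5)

-3*m*q + 15*m + q^2 - 5*q

Factor: m*q^2 + m*q + 3*m + q^3 + q^2 + 3*q = (m + q)*(q^2 + q + 3);  -3*m^2*q^2 + 75*m^2 - 2*m*q^3 + 50*m*q + q^4 - 25*q^2 = (q + 5)*(-3*m + q)*(m + q)*(q - 5)
Cancel the common factors (q^2 + q + 3), (m + q), (q + 5).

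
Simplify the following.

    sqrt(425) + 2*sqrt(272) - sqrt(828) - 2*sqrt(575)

-16*sqrt(23) + 13*sqrt(17)

sqrt(425) = 5*sqrt(17); 2*sqrt(272) = 8*sqrt(17); sqrt(828) = 6*sqrt(23); 2*sqrt(575) = 10*sqrt(23)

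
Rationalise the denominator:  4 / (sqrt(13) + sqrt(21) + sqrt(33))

(-24*sqrt(1001) + 4*sqrt(33) + 100*sqrt(21) + 164*sqrt(13))/1091

Group as (sqrt(13) + sqrt(21)) + sqrt(33); multiply by (sqrt(13) + sqrt(21)) - sqrt(33), then rationalise the remaining surd.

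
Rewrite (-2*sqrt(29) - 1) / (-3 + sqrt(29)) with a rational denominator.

(-61 - 7*sqrt(29))/20

Multiply numerator and denominator by -sqrt(29) - 3.
Denominator becomes -20; numerator becomes 7*sqrt(29) + 61.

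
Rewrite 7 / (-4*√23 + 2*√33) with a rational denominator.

Multiply numerator and denominator by 2*√33 + 4*√23.
Denominator becomes -236; numerator becomes 14*√33 + 28*√23.

(-14*√23 - 7*√33)/118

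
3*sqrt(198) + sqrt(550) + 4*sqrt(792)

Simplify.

38*sqrt(22)

3*sqrt(198) = 9*sqrt(22); sqrt(550) = 5*sqrt(22); 4*sqrt(792) = 24*sqrt(22)
Combine: (9 + 5 + 24)·sqrt(22) = 38*sqrt(22)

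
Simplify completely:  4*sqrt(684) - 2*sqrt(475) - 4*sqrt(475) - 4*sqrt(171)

4*sqrt(684) = 24*sqrt(19); 2*sqrt(475) = 10*sqrt(19); 4*sqrt(475) = 20*sqrt(19); 4*sqrt(171) = 12*sqrt(19)
Combine: (24 - 10 - 20 - 12)·sqrt(19) = -18*sqrt(19)

-18*sqrt(19)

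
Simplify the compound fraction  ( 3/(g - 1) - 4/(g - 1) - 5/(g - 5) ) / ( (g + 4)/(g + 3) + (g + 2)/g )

Numerator: 3/(g - 1) - 4/(g - 1) - 5/(g - 5) = (-6*g + 10)/(g² - 6*g + 5)
Denominator: (g + 4)/(g + 3) + (g + 2)/g = (2*g² + 9*g + 6)/(g² + 3*g)
Divide: ((-6*g + 10)/(g² - 6*g + 5)) · ((g² + 3*g)/(2*g² + 9*g + 6)) = (-6*g³ - 8*g² + 30*g)/(2*g⁴ - 3*g³ - 38*g² + 9*g + 30)

(-6*g³ - 8*g² + 30*g)/(2*g⁴ - 3*g³ - 38*g² + 9*g + 30)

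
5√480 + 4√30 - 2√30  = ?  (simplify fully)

22*√30

5√480 = 20*√30; 4√30 = 4*√30; 2√30 = 2*√30
Combine: (20 + 4 - 2)·√30 = 22*√30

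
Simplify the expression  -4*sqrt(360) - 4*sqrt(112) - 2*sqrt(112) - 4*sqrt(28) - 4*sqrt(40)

4*sqrt(360) = 24*sqrt(10); 4*sqrt(112) = 16*sqrt(7); 2*sqrt(112) = 8*sqrt(7); 4*sqrt(28) = 8*sqrt(7); 4*sqrt(40) = 8*sqrt(10)

-32*sqrt(10) - 32*sqrt(7)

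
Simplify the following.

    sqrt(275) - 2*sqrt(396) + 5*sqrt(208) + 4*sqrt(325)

-7*sqrt(11) + 40*sqrt(13)

sqrt(275) = 5*sqrt(11); 2*sqrt(396) = 12*sqrt(11); 5*sqrt(208) = 20*sqrt(13); 4*sqrt(325) = 20*sqrt(13)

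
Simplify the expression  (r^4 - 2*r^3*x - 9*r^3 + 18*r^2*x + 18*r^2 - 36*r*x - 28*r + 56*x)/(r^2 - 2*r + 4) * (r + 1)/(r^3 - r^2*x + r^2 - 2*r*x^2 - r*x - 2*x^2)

Factor: r^4 - 2*r^3*x - 9*r^3 + 18*r^2*x + 18*r^2 - 36*r*x - 28*r + 56*x = (r - 7)*(r - 2*x)*(r^2 - 2*r + 4);  r^3 - r^2*x + r^2 - 2*r*x^2 - r*x - 2*x^2 = (r + 1)*(r + x)*(r - 2*x)
Cancel the common factors (r^2 - 2*r + 4), (r - 2*x), (r + 1).

(r - 7)/(r + x)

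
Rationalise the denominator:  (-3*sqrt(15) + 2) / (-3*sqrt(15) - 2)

(-12*sqrt(15) + 139)/131

Multiply numerator and denominator by -2 + 3*sqrt(15).
Denominator becomes -131; numerator becomes -139 + 12*sqrt(15).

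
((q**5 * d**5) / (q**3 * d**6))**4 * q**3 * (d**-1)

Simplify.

Inside the bracket: q**2 * (d**-1)
Raise to the power 4: q**8 * (d**-4)
Multiply by q**3 * (d**-1): add exponents.

q**11/d**5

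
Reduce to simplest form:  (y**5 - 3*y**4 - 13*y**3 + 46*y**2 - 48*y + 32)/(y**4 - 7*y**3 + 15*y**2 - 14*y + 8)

y + 4

Factor: y**5 - 3*y**4 - 13*y**3 + 46*y**2 - 48*y + 32 = (y - 4)*(y**2 - y + 1)*(y - 2)*(y + 4);  y**4 - 7*y**3 + 15*y**2 - 14*y + 8 = (y - 2)*(y - 4)*(y**2 - y + 1)
Cancel the common factors (y**2 - y + 1), (y - 2), (y - 4).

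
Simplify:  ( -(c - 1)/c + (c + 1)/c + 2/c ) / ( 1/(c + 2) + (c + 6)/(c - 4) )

Numerator: -(c - 1)/c + (c + 1)/c + 2/c = 4/c
Denominator: 1/(c + 2) + (c + 6)/(c - 4) = (c^2 + 9*c + 8)/(c^2 - 2*c - 8)
Divide: (4/c) · ((c^2 - 2*c - 8)/(c^2 + 9*c + 8)) = (4*c^2 - 8*c - 32)/(c^3 + 9*c^2 + 8*c)

(4*c^2 - 8*c - 32)/(c^3 + 9*c^2 + 8*c)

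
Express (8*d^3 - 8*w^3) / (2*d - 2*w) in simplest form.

4*d^2 + 4*d*w + 4*w^2

Factor as (a-b)(a^2+ab+b^2) with a=(2*d), b=(2*w).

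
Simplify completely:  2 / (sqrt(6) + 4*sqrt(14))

(-sqrt(6) + 4*sqrt(14))/109

Multiply numerator and denominator by -sqrt(6) + 4*sqrt(14).
Denominator becomes 218; numerator becomes -2*sqrt(6) + 8*sqrt(14).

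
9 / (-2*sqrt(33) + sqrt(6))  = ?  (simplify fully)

(-2*sqrt(33) - sqrt(6))/14

Multiply numerator and denominator by sqrt(6) + 2*sqrt(33).
Denominator becomes -126; numerator becomes 9*sqrt(6) + 18*sqrt(33).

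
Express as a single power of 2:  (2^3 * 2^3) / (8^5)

2^3 = 2^3; 2^3 = 2^3; 8^5 = 2^15
Combine exponents: 2^(-9)

2^(-9)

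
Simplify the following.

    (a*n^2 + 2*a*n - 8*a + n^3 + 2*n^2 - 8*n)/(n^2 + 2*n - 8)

Factor: a*n^2 + 2*a*n - 8*a + n^3 + 2*n^2 - 8*n = (n + 4)*(a + n)*(n - 2);  n^2 + 2*n - 8 = (n - 2)*(n + 4)
Cancel the common factors (n + 4), (n - 2).

a + n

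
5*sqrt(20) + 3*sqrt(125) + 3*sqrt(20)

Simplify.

31*sqrt(5)

5*sqrt(20) = 10*sqrt(5); 3*sqrt(125) = 15*sqrt(5); 3*sqrt(20) = 6*sqrt(5)
Combine: (10 + 15 + 6)·sqrt(5) = 31*sqrt(5)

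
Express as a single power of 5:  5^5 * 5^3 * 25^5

5^5 = 5^5; 5^3 = 5^3; 25^5 = 5^10
Combine exponents: 5^18

5^18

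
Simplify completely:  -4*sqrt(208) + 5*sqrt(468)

4*sqrt(208) = 16*sqrt(13); 5*sqrt(468) = 30*sqrt(13)
Combine: (-16 + 30)·sqrt(13) = 14*sqrt(13)

14*sqrt(13)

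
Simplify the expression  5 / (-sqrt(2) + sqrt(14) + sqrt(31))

(-95*sqrt(14) - 20*sqrt(217) + 215*sqrt(2) + 75*sqrt(31))/113

Group as (sqrt(14) + sqrt(31)) - sqrt(2); multiply by (sqrt(14) + sqrt(31)) + sqrt(2), then rationalise the remaining surd.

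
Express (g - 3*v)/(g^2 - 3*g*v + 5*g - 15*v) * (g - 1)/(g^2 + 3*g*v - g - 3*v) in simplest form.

Factor: g^2 - 3*g*v + 5*g - 15*v = (g + 5)*(g - 3*v);  g^2 + 3*g*v - g - 3*v = (g - 1)*(g + 3*v)
Cancel the common factors (g - 1), (g - 3*v).

1/(g^2 + 3*g*v + 5*g + 15*v)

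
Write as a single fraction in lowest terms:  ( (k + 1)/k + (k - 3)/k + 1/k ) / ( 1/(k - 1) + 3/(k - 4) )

(2*k^3 - 11*k^2 + 13*k - 4)/(4*k^2 - 7*k)

Numerator: (k + 1)/k + (k - 3)/k + 1/k = (2*k - 1)/k
Denominator: 1/(k - 1) + 3/(k - 4) = (4*k - 7)/(k^2 - 5*k + 4)
Divide: ((2*k - 1)/k) · ((k^2 - 5*k + 4)/(4*k - 7)) = (2*k^3 - 11*k^2 + 13*k - 4)/(4*k^2 - 7*k)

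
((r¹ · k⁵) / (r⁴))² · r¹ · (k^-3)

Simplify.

Inside the bracket: (r^-3) · k⁵
Raise to the power 2: (r^-6) · k^10
Multiply by r¹ · (k^-3): add exponents.

k⁷/r⁵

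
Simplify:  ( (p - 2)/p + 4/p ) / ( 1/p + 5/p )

p/6 + 1/3

Numerator: (p - 2)/p + 4/p = (p + 2)/p
Denominator: 1/p + 5/p = 6/p
Divide: ((p + 2)/p) · (p/6) = p/6 + 1/3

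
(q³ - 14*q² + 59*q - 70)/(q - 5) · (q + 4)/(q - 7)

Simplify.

q² + 2*q - 8

Factor: q³ - 14*q² + 59*q - 70 = (q - 5)·(q - 7)·(q - 2)
Cancel the common factors (q - 7), (q - 5).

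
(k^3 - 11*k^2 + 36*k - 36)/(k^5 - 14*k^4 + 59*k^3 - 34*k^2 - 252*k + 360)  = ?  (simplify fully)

Factor: k^3 - 11*k^2 + 36*k - 36 = (k - 3)*(k - 2)*(k - 6);  k^5 - 14*k^4 + 59*k^3 - 34*k^2 - 252*k + 360 = (k - 6)*(k - 3)*(k - 5)*(k + 2)*(k - 2)
Cancel the common factors (k - 6), (k - 2), (k - 3).

1/(k^2 - 3*k - 10)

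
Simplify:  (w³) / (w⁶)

Quotient: (w^-3)

w^(-3)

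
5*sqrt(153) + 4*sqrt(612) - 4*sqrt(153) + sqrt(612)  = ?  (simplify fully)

33*sqrt(17)

5*sqrt(153) = 15*sqrt(17); 4*sqrt(612) = 24*sqrt(17); 4*sqrt(153) = 12*sqrt(17); sqrt(612) = 6*sqrt(17)
Combine: (15 + 24 - 12 + 6)·sqrt(17) = 33*sqrt(17)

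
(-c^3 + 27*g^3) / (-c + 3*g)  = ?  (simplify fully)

Apply the difference-of-cubes factorisation and cancel (-c + 3*g).

c^2 + 3*c*g + 9*g^2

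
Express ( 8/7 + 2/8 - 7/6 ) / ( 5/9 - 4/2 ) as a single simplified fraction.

-57/364

Numerator: 8/7 + 2/8 - 7/6 = 19/84
Denominator: 5/9 - 4/2 = -13/9
Divide: (19/84) · (-9/13) = -57/364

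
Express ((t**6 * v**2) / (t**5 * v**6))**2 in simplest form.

Inside the bracket: t**1 * (v**-4)
Raise to the power 2: t**2 * (v**-8)

t**2/v**8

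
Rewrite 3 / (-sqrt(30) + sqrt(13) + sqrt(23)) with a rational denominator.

(-9*sqrt(30) + 30*sqrt(23) + 60*sqrt(13) + 3*sqrt(8970))/580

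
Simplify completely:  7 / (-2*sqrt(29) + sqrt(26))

Multiply numerator and denominator by sqrt(26) + 2*sqrt(29).
Denominator becomes -90; numerator becomes 7*sqrt(26) + 14*sqrt(29).

(-14*sqrt(29) - 7*sqrt(26))/90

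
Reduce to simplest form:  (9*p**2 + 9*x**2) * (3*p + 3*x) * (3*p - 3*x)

81*p**4 - 81*x**4

Pair the conjugate factors: ((3*p)+(3*x))((3*p)-(3*x)) = 9*p**2 - 9*x**2, then repeat with the next factor.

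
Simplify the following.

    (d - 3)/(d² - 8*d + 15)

1/(d - 5)

Factor: d² - 8*d + 15 = (d - 5)·(d - 3)
Cancel the common factor (d - 3).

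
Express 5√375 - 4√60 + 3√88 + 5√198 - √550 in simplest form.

17*√15 + 16*√22

5√375 = 25*√15; 4√60 = 8*√15; 3√88 = 6*√22; 5√198 = 15*√22; √550 = 5*√22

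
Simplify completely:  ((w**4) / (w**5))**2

w**(-2)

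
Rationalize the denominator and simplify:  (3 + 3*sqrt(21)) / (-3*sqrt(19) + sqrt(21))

(-3*sqrt(399) - 21 - 3*sqrt(19) - sqrt(21))/50

Multiply numerator and denominator by sqrt(21) + 3*sqrt(19).
Denominator becomes -150; numerator becomes 3*sqrt(21) + 9*sqrt(19) + 63 + 9*sqrt(399).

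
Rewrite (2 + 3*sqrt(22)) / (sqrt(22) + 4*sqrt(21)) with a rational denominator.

Multiply numerator and denominator by -4*sqrt(21) + sqrt(22).
Denominator becomes -314; numerator becomes -12*sqrt(462) - 8*sqrt(21) + 2*sqrt(22) + 66.

(-33 - sqrt(22) + 4*sqrt(21) + 6*sqrt(462))/157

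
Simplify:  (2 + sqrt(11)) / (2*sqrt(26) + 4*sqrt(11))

(-sqrt(286) - 2*sqrt(26) + 4*sqrt(11) + 22)/36

Multiply numerator and denominator by -2*sqrt(26) + 4*sqrt(11).
Denominator becomes 72; numerator becomes -2*sqrt(286) - 4*sqrt(26) + 8*sqrt(11) + 44.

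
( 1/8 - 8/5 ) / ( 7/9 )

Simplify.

Numerator: 1/8 - 8/5 = -59/40
Denominator: 7/9 = 7/9
Divide: (-59/40) · (9/7) = -531/280

-531/280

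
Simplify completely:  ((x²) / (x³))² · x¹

1/x

Inside the bracket: (x^-1)
Raise to the power 2: (x^-2)
Multiply by x¹: add exponents.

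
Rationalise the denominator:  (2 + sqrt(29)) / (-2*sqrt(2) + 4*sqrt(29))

Multiply numerator and denominator by 2*sqrt(2) + 4*sqrt(29).
Denominator becomes 456; numerator becomes 4*sqrt(2) + 2*sqrt(58) + 8*sqrt(29) + 116.

(2*sqrt(2) + sqrt(58) + 4*sqrt(29) + 58)/228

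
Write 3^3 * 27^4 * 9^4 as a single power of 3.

3^3 = 3^3; 27^4 = 3^12; 9^4 = 3^8
Combine exponents: 3^23

3^23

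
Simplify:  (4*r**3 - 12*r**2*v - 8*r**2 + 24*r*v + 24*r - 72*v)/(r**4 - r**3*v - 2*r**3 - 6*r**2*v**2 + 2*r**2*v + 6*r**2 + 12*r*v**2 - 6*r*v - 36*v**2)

Factor: 4*r**3 - 12*r**2*v - 8*r**2 + 24*r*v + 24*r - 72*v = 4*(r**2 - 2*r + 6)*(r - 3*v);  r**4 - r**3*v - 2*r**3 - 6*r**2*v**2 + 2*r**2*v + 6*r**2 + 12*r*v**2 - 6*r*v - 36*v**2 = (r + 2*v)*(r**2 - 2*r + 6)*(r - 3*v)
Cancel the common factors (r**2 - 2*r + 6), (r - 3*v).

4/(r + 2*v)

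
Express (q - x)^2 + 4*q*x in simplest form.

(q + x)^2

Expanding gives q^2 + 2*q*x + x^2, a perfect square.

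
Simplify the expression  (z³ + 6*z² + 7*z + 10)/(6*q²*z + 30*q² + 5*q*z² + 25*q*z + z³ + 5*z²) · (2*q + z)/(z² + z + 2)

1/(3*q + z)

Factor: z³ + 6*z² + 7*z + 10 = (z² + z + 2)·(z + 5);  6*q²*z + 30*q² + 5*q*z² + 25*q*z + z³ + 5*z² = (z + 5)·(3*q + z)·(2*q + z)
Cancel the common factors (z² + z + 2), (z + 5), (2*q + z).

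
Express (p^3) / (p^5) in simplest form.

Quotient: (p^-2)

p^(-2)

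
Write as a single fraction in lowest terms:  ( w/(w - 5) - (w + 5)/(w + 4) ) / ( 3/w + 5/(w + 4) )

(4*w² + 25*w)/(8*w² - 28*w - 60)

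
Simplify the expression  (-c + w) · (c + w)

Pair the conjugate factors: (w+c)(w-c) = -c² + w².

-c² + w²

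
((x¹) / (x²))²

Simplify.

x^(-2)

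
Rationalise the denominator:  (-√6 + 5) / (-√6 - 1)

Multiply numerator and denominator by -1 + √6.
Denominator becomes -5; numerator becomes -11 + 6*√6.

(-6*√6 + 11)/5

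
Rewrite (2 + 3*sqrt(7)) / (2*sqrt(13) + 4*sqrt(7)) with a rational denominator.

Multiply numerator and denominator by -2*sqrt(13) + 4*sqrt(7).
Denominator becomes 60; numerator becomes -6*sqrt(91) - 4*sqrt(13) + 8*sqrt(7) + 84.

(-3*sqrt(91) - 2*sqrt(13) + 4*sqrt(7) + 42)/30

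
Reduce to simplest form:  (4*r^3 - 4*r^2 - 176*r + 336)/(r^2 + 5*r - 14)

Factor: 4*r^3 - 4*r^2 - 176*r + 336 = 4*(r - 2)*(r - 6)*(r + 7);  r^2 + 5*r - 14 = (r - 2)*(r + 7)
Cancel the common factors (r + 7), (r - 2).

4*r - 24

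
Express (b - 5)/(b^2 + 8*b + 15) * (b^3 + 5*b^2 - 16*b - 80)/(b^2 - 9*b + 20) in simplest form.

Factor: b^2 + 8*b + 15 = (b + 3)*(b + 5);  b^3 + 5*b^2 - 16*b - 80 = (b + 4)*(b - 4)*(b + 5);  b^2 - 9*b + 20 = (b - 4)*(b - 5)
Cancel the common factors (b + 5), (b - 4), (b - 5).

(b + 4)/(b + 3)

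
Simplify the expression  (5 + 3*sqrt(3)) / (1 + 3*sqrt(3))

(6*sqrt(3) + 11)/13

Multiply numerator and denominator by -3*sqrt(3) + 1.
Denominator becomes -26; numerator becomes -22 - 12*sqrt(3).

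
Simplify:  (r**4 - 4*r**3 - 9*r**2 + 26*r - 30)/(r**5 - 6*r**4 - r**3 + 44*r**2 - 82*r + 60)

1/(r - 2)

Factor: r**4 - 4*r**3 - 9*r**2 + 26*r - 30 = (r - 5)*(r + 3)*(r**2 - 2*r + 2);  r**5 - 6*r**4 - r**3 + 44*r**2 - 82*r + 60 = (r + 3)*(r - 5)*(r - 2)*(r**2 - 2*r + 2)
Cancel the common factors (r**2 - 2*r + 2), (r + 3), (r - 5).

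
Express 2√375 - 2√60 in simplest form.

2√375 = 10*√15; 2√60 = 4*√15
Combine: (10 - 4)·√15 = 6*√15

6*√15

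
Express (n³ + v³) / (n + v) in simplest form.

n² - n*v + v²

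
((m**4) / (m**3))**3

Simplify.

Inside the bracket: m**1
Raise to the power 3: m**3

m**3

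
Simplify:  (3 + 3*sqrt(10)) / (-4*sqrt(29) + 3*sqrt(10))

(-12*sqrt(290) - 90 - 12*sqrt(29) - 9*sqrt(10))/374

Multiply numerator and denominator by 3*sqrt(10) + 4*sqrt(29).
Denominator becomes -374; numerator becomes 9*sqrt(10) + 12*sqrt(29) + 90 + 12*sqrt(290).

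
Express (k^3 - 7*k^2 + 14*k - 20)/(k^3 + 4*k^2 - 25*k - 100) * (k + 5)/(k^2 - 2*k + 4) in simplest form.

Factor: k^3 - 7*k^2 + 14*k - 20 = (k^2 - 2*k + 4)*(k - 5);  k^3 + 4*k^2 - 25*k - 100 = (k - 5)*(k + 5)*(k + 4)
Cancel the common factors (k^2 - 2*k + 4), (k + 5), (k - 5).

1/(k + 4)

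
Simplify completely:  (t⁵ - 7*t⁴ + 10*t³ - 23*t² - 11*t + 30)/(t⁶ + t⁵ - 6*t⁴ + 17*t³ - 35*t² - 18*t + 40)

Factor: t⁵ - 7*t⁴ + 10*t³ - 23*t² - 11*t + 30 = (t² - t + 5)·(t + 1)·(t - 1)·(t - 6);  t⁶ + t⁵ - 6*t⁴ + 17*t³ - 35*t² - 18*t + 40 = (t + 1)·(t + 4)·(t - 1)·(t - 2)·(t² - t + 5)
Cancel the common factors (t² - t + 5), (t - 1), (t + 1).

(t - 6)/(t² + 2*t - 8)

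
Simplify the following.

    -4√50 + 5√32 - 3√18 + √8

-7*√2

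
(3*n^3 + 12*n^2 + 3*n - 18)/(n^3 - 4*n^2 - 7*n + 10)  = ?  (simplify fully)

(3*n + 9)/(n - 5)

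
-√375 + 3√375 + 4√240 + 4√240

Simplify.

42*√15

√375 = 5*√15; 3√375 = 15*√15; 4√240 = 16*√15; 4√240 = 16*√15
Combine: (-5 + 15 + 16 + 16)·√15 = 42*√15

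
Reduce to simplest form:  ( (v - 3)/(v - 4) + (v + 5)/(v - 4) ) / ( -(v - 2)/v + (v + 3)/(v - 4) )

(2*v**2 + 2*v)/(9*v - 8)

Numerator: (v - 3)/(v - 4) + (v + 5)/(v - 4) = (2*v + 2)/(v - 4)
Denominator: -(v - 2)/v + (v + 3)/(v - 4) = (9*v - 8)/(v**2 - 4*v)
Divide: ((2*v + 2)/(v - 4)) · ((v**2 - 4*v)/(9*v - 8)) = (2*v**2 + 2*v)/(9*v - 8)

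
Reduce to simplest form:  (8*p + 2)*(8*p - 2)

64*p^2 - 4

Difference of squares with P = 8*p, Q = 2.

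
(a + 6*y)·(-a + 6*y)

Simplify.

-a² + 36*y²

(6*y)^2 - (a)^2 = -a² + 36*y².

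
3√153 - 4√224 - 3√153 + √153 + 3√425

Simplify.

3√153 = 9*√17; 4√224 = 16*√14; 3√153 = 9*√17; √153 = 3*√17; 3√425 = 15*√17

-16*√14 + 18*√17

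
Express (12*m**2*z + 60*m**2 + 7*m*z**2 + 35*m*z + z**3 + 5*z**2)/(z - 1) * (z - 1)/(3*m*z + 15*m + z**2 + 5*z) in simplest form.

Factor: 12*m**2*z + 60*m**2 + 7*m*z**2 + 35*m*z + z**3 + 5*z**2 = (3*m + z)*(z + 5)*(4*m + z);  3*m*z + 15*m + z**2 + 5*z = (z + 5)*(3*m + z)
Cancel the common factors (3*m + z), (z - 1), (z + 5).

4*m + z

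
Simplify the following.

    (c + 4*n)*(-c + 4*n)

(4*n)^2 - (c)^2 = -c^2 + 16*n^2.

-c^2 + 16*n^2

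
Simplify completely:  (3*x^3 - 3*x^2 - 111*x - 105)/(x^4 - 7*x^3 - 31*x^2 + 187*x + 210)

Factor: 3*x^3 - 3*x^2 - 111*x - 105 = 3*(x + 1)*(x - 7)*(x + 5);  x^4 - 7*x^3 - 31*x^2 + 187*x + 210 = (x + 5)*(x + 1)*(x - 7)*(x - 6)
Cancel the common factors (x + 1), (x - 7), (x + 5).

3/(x - 6)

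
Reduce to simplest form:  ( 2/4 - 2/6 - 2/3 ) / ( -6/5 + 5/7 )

35/34

Numerator: 2/4 - 2/6 - 2/3 = -1/2
Denominator: -6/5 + 5/7 = -17/35
Divide: (-1/2) · (-35/17) = 35/34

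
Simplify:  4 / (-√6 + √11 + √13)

Group as (√11 + √13) - √6; multiply by (√11 + √13) + √6, then rationalise the remaining surd.

(-9*√6 + 2*√13 + 4*√11 + √858)/31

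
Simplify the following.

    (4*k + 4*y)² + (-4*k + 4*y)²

Only the even-power cross terms survive.

32*k² + 32*y²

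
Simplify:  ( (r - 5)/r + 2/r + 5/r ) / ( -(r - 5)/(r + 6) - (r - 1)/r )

(-r² - 8*r - 12)/(2*r² - 6)

Numerator: (r - 5)/r + 2/r + 5/r = (r + 2)/r
Denominator: -(r - 5)/(r + 6) - (r - 1)/r = (-2*r² + 6)/(r² + 6*r)
Divide: ((r + 2)/r) · ((r² + 6*r)/(-2*r² + 6)) = (-r² - 8*r - 12)/(2*r² - 6)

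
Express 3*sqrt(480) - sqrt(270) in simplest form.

9*sqrt(30)

3*sqrt(480) = 12*sqrt(30); sqrt(270) = 3*sqrt(30)
Combine: (12 - 3)·sqrt(30) = 9*sqrt(30)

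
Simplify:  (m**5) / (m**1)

Quotient: m**4

m**4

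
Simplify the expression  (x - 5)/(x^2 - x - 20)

1/(x + 4)

Factor: x^2 - x - 20 = (x + 4)*(x - 5)
Cancel the common factor (x - 5).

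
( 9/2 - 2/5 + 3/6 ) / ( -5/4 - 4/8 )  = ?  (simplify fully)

-92/35

Numerator: 9/2 - 2/5 + 3/6 = 23/5
Denominator: -5/4 - 4/8 = -7/4
Divide: (23/5) · (-4/7) = -92/35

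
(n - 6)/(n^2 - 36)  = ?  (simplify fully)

1/(n + 6)

Factor: n^2 - 36 = (n - 6)*(n + 6)
Cancel the common factor (n - 6).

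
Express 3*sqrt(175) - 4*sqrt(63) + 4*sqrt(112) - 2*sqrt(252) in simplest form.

3*sqrt(175) = 15*sqrt(7); 4*sqrt(63) = 12*sqrt(7); 4*sqrt(112) = 16*sqrt(7); 2*sqrt(252) = 12*sqrt(7)
Combine: (15 - 12 + 16 - 12)·sqrt(7) = 7*sqrt(7)

7*sqrt(7)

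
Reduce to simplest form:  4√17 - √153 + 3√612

19*√17

4√17 = 4*√17; √153 = 3*√17; 3√612 = 18*√17
Combine: (4 - 3 + 18)·√17 = 19*√17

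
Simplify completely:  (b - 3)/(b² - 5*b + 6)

1/(b - 2)

Factor: b² - 5*b + 6 = (b - 2)·(b - 3)
Cancel the common factor (b - 3).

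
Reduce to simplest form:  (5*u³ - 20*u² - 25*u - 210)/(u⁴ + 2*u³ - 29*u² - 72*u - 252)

5/(u + 6)

Factor: 5*u³ - 20*u² - 25*u - 210 = 5·(u² + 2*u + 7)·(u - 6);  u⁴ + 2*u³ - 29*u² - 72*u - 252 = (u - 6)·(u² + 2*u + 7)·(u + 6)
Cancel the common factors (u² + 2*u + 7), (u - 6).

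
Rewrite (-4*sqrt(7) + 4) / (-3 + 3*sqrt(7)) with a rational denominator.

Multiply numerator and denominator by -3*sqrt(7) - 3.
Denominator becomes -54; numerator becomes 72.

-4/3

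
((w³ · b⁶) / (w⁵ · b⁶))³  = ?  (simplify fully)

Inside the bracket: (w^-2)
Raise to the power 3: (w^-6)

w^(-6)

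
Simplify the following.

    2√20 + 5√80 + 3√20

2√20 = 4*√5; 5√80 = 20*√5; 3√20 = 6*√5
Combine: (4 + 20 + 6)·√5 = 30*√5

30*√5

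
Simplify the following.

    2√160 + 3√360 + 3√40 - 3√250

2√160 = 8*√10; 3√360 = 18*√10; 3√40 = 6*√10; 3√250 = 15*√10
Combine: (8 + 18 + 6 - 15)·√10 = 17*√10

17*√10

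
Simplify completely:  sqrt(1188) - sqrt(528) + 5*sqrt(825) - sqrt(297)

24*sqrt(33)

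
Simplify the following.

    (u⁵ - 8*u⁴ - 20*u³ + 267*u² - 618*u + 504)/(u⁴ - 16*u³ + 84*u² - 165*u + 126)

(u² + 2*u - 24)/(u - 6)

Factor: u⁵ - 8*u⁴ - 20*u³ + 267*u² - 618*u + 504 = (u - 7)·(u + 6)·(u - 4)·(u² - 3*u + 3);  u⁴ - 16*u³ + 84*u² - 165*u + 126 = (u² - 3*u + 3)·(u - 6)·(u - 7)
Cancel the common factors (u² - 3*u + 3), (u - 7).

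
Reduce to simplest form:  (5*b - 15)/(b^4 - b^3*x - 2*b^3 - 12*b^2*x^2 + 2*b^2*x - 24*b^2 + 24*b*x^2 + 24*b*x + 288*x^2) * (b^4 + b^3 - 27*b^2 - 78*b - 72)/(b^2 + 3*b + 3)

Factor: 5*b - 15 = 5*(b - 3);  b^4 - b^3*x - 2*b^3 - 12*b^2*x^2 + 2*b^2*x - 24*b^2 + 24*b*x^2 + 24*b*x + 288*x^2 = (b + 4)*(b - 4*x)*(b + 3*x)*(b - 6);  b^4 + b^3 - 27*b^2 - 78*b - 72 = (b^2 + 3*b + 3)*(b - 6)*(b + 4)
Cancel the common factors (b^2 + 3*b + 3), (b + 4), (b - 6).

(-5*b + 15)/(-b^2 + b*x + 12*x^2)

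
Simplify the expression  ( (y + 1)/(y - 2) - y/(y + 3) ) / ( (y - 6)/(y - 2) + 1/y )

(6*y^2 + 3*y)/(y^3 - 2*y^2 - 17*y - 6)

Numerator: (y + 1)/(y - 2) - y/(y + 3) = (6*y + 3)/(y^2 + y - 6)
Denominator: (y - 6)/(y - 2) + 1/y = (y^2 - 5*y - 2)/(y^2 - 2*y)
Divide: ((6*y + 3)/(y^2 + y - 6)) · ((y^2 - 2*y)/(y^2 - 5*y - 2)) = (6*y^2 + 3*y)/(y^3 - 2*y^2 - 17*y - 6)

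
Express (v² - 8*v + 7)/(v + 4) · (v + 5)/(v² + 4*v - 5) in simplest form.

Factor: v² - 8*v + 7 = (v - 7)·(v - 1);  v² + 4*v - 5 = (v + 5)·(v - 1)
Cancel the common factors (v + 5), (v - 1).

(v - 7)/(v + 4)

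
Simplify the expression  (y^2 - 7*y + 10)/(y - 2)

Factor: y^2 - 7*y + 10 = (y - 5)*(y - 2)
Cancel the common factor (y - 2).

y - 5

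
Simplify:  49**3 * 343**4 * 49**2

49**3 = 7**6; 343**4 = 7**12; 49**2 = 7**4
Combine exponents: 7**22

7**22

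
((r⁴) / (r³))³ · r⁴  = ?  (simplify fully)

r⁷

Inside the bracket: r¹
Raise to the power 3: r³
Multiply by r⁴: add exponents.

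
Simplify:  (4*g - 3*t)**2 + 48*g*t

Expand the square and combine the 48*g*t term.

(4*g + 3*t)**2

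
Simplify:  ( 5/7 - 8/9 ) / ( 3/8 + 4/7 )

-88/477

Numerator: 5/7 - 8/9 = -11/63
Denominator: 3/8 + 4/7 = 53/56
Divide: (-11/63) · (56/53) = -88/477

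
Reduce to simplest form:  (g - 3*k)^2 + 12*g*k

(g + 3*k)^2

Expanding gives g^2 + 6*g*k + 9*k^2, a perfect square.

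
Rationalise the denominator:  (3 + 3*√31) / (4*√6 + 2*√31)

Multiply numerator and denominator by -4*√6 + 2*√31.
Denominator becomes 28; numerator becomes -12*√186 - 12*√6 + 6*√31 + 186.

(-6*√186 - 6*√6 + 3*√31 + 93)/14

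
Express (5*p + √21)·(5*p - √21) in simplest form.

25*p² - 21

Product of conjugates: (P+Q)(P-Q) = P^2 - Q^2.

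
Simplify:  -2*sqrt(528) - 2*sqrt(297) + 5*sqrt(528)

6*sqrt(33)

2*sqrt(528) = 8*sqrt(33); 2*sqrt(297) = 6*sqrt(33); 5*sqrt(528) = 20*sqrt(33)
Combine: (-8 - 6 + 20)·sqrt(33) = 6*sqrt(33)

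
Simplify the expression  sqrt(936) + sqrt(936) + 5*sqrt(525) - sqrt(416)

sqrt(936) = 6*sqrt(26); sqrt(936) = 6*sqrt(26); 5*sqrt(525) = 25*sqrt(21); sqrt(416) = 4*sqrt(26)

8*sqrt(26) + 25*sqrt(21)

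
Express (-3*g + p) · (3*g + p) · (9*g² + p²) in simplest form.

Pair the conjugate factors: (p+(3*g))(p-(3*g)) = -9*g² + p², then repeat with the next factor.

-81*g⁴ + p⁴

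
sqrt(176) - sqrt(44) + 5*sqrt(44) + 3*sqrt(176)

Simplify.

sqrt(176) = 4*sqrt(11); sqrt(44) = 2*sqrt(11); 5*sqrt(44) = 10*sqrt(11); 3*sqrt(176) = 12*sqrt(11)
Combine: (4 - 2 + 10 + 12)·sqrt(11) = 24*sqrt(11)

24*sqrt(11)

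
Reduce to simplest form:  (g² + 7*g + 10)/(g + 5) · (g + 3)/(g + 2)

Factor: g² + 7*g + 10 = (g + 5)·(g + 2)
Cancel the common factors (g + 2), (g + 5).

g + 3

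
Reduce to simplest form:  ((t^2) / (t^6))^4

t^(-16)

Inside the bracket: (t^-4)
Raise to the power 4: (t^-16)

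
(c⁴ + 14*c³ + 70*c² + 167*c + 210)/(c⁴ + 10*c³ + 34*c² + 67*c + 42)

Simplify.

Factor: c⁴ + 14*c³ + 70*c² + 167*c + 210 = (c + 6)·(c² + 3*c + 7)·(c + 5);  c⁴ + 10*c³ + 34*c² + 67*c + 42 = (c + 6)·(c + 1)·(c² + 3*c + 7)
Cancel the common factors (c² + 3*c + 7), (c + 6).

(c + 5)/(c + 1)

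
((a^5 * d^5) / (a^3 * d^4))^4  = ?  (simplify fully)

a^8*d^4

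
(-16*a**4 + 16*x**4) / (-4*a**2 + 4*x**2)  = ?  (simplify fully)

4*a**2 + 4*x**2

Factor (2*x)**4 - (2*a)**4 and cancel (-4*a**2 + 4*x**2).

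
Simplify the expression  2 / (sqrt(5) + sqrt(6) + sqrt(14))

(-8*sqrt(105) - 6*sqrt(14) + 26*sqrt(6) + 30*sqrt(5))/111

Group as (sqrt(5) + sqrt(6)) + sqrt(14); multiply by (sqrt(5) + sqrt(6)) - sqrt(14), then rationalise the remaining surd.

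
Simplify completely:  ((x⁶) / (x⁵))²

Inside the bracket: x¹
Raise to the power 2: x²

x²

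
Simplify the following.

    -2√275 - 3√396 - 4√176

-44*√11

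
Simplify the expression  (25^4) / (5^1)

5^7

25^4 = 5^8; 5^1 = 5^1
Combine exponents: 5^7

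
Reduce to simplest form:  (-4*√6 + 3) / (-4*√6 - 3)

Multiply numerator and denominator by -3 + 4*√6.
Denominator becomes -87; numerator becomes -105 + 24*√6.

(-8*√6 + 35)/29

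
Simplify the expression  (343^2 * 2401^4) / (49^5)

343^2 = 7^6; 2401^4 = 7^16; 49^5 = 7^10
Combine exponents: 7^12

7^12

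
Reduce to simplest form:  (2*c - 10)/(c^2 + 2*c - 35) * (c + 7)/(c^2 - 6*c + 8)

2/(c^2 - 6*c + 8)

Factor: 2*c - 10 = 2*(c - 5);  c^2 + 2*c - 35 = (c - 5)*(c + 7);  c^2 - 6*c + 8 = (c - 2)*(c - 4)
Cancel the common factors (c - 5), (c + 7).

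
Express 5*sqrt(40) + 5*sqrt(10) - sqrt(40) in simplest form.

5*sqrt(40) = 10*sqrt(10); 5*sqrt(10) = 5*sqrt(10); sqrt(40) = 2*sqrt(10)
Combine: (10 + 5 - 2)·sqrt(10) = 13*sqrt(10)

13*sqrt(10)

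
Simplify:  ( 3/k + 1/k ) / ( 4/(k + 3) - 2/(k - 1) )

Numerator: 3/k + 1/k = 4/k
Denominator: 4/(k + 3) - 2/(k - 1) = (2*k - 10)/(k^2 + 2*k - 3)
Divide: (4/k) · ((k^2 + 2*k - 3)/(2*k - 10)) = (2*k^2 + 4*k - 6)/(k^2 - 5*k)

(2*k^2 + 4*k - 6)/(k^2 - 5*k)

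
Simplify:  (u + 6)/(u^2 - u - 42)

Factor: u^2 - u - 42 = (u - 7)*(u + 6)
Cancel the common factor (u + 6).

1/(u - 7)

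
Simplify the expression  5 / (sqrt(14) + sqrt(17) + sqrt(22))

Group as (sqrt(14) + sqrt(22)) + sqrt(17); multiply by (sqrt(14) + sqrt(22)) - sqrt(17), then rationalise the remaining surd.

(-20*sqrt(1309) + 45*sqrt(22) + 95*sqrt(17) + 125*sqrt(14))/871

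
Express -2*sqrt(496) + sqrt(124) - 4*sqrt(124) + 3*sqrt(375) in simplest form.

-14*sqrt(31) + 15*sqrt(15)

2*sqrt(496) = 8*sqrt(31); sqrt(124) = 2*sqrt(31); 4*sqrt(124) = 8*sqrt(31); 3*sqrt(375) = 15*sqrt(15)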